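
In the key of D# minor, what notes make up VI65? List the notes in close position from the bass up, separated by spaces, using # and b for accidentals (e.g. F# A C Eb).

In D# minor, the submediant is B, and the diatonic chord built there is a major seventh chord.
Stacking thirds from B gives B-D#-F#-A#.
With the 65 figure the chord is in first inversion; from the bass D# upward in close position it reads D#-F#-A#-B.

D# F# A# B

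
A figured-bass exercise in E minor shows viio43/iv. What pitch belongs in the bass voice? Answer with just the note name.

D

The applied chord viio43/iv is rooted on G#: G#-B-D-F.
The figure 43 means second inversion — the fifth is in the bass.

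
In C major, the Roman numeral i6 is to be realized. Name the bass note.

i in C major has root C; the chord is C-Eb-G.
The figure 6 means first inversion — the third is in the bass.

Eb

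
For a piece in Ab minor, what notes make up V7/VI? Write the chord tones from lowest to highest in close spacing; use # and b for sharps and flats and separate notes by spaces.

The slash means an applied dominant: we want the dominant of VI. In Ab minor, VI is Fb major, and its dominant is built on Cb.
Building a dominant seventh chord on Cb gives Cb-Eb-Gb-Bbb.

Cb Eb Gb Bbb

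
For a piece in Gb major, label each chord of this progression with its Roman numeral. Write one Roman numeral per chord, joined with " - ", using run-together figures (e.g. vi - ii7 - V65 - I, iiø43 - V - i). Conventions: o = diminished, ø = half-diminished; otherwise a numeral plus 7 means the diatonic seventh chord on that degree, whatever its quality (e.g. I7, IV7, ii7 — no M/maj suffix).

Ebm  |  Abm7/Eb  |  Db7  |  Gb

vi - ii43 - V7 - I

Ebm: minor triad on Eb = scale degree 6 → vi.
Abm7/Eb: root Ab is the supertonic; minor seventh chord there is ii43.
Db7: dominant seventh chord on Db = scale degree 5 → V7.
Gb: root Gb is the tonic; major triad there is I.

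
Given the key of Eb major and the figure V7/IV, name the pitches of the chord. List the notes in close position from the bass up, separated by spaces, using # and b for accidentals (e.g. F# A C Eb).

The slash means an applied dominant: we want the dominant of IV. In Eb major, IV is Ab major, and its dominant is built on Eb.
Building a dominant seventh chord on Eb gives Eb-G-Bb-Db.

Eb G Bb Db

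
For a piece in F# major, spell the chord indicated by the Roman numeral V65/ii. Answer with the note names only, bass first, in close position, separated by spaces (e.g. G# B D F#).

F## A# C# D#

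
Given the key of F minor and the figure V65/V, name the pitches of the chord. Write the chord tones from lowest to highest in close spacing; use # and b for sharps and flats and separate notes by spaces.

B D F G

V65/V is a secondary dominant — the dominant seventh of V. V in F minor is C, so the applied chord's root is G, a perfect fifth above.
Building a dominant seventh chord on G gives G-B-D-F.
With the 65 figure the chord is in first inversion; from the bass B upward in close position it reads B-D-F-G.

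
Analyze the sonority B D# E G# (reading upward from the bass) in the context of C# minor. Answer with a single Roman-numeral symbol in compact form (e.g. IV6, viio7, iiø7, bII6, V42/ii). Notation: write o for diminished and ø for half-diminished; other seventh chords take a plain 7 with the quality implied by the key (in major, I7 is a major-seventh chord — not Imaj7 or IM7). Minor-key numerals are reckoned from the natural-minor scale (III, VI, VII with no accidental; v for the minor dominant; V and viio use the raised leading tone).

III43

The pitches E-G#-B-D# form a major seventh chord rooted on E.
E is scale degree 3 in C# minor, and a major seventh chord on that degree is written III7.
With B in the bass the chord is in second inversion, so the figured bass is 43.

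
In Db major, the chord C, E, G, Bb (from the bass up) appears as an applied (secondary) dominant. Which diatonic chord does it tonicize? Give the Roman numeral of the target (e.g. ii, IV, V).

The chord is a dominant seventh chord on C.
A dominant resolves down a perfect fifth: C → F. In Db major, F is scale degree 3, i.e. iii.

iii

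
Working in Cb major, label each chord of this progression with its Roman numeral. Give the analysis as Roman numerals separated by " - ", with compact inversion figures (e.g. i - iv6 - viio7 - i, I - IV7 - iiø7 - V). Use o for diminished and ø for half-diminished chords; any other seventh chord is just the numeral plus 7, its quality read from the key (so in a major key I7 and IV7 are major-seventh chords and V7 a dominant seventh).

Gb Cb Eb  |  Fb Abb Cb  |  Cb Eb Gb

Gb-Cb-Eb: root Cb is the tonic; major triad there is I64.
Fb-Abb-Cb is non-diatonic — iv, a mixture chord from Cb minor.
Cb-Eb-Gb has root Cb, degree 1 in Cb major, so I.

I64 - iv - I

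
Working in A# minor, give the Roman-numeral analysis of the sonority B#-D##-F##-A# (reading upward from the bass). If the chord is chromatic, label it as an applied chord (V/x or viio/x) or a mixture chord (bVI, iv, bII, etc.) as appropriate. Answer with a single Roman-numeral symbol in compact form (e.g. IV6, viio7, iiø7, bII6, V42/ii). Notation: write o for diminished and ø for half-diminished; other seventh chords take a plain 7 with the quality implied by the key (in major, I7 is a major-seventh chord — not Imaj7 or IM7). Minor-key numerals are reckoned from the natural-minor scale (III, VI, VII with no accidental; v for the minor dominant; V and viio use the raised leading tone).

V7/V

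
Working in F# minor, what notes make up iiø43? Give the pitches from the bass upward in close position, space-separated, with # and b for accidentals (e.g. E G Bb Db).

In F# minor, the second degree is G#, and the diatonic chord built there is a half-diminished seventh chord.
Stacking thirds from G# gives G#-B-D-F#.
The figured bass 43 indicates second inversion, placing the fifth (D) in the bass: D-F#-G#-B.

D F# G# B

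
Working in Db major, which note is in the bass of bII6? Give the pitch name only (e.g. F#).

Gb

bII in Db major has root Ebb; the chord is Ebb-Gb-Bbb.
The figure 6 means first inversion — the third is in the bass.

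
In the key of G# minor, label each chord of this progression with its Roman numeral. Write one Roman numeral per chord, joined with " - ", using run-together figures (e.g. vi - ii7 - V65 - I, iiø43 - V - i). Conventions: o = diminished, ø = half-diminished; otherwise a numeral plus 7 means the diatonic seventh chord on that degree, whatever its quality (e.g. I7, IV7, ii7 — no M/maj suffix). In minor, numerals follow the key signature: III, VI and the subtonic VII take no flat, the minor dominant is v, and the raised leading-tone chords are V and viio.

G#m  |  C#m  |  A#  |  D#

G#m: minor triad on G# = scale degree 1 → i.
C#m has root C#, degree 4 in G# minor, so iv.
A#: chromatic; A# is V of V, so V/V.
D#: major triad on D# = scale degree 5 → V.

i - iv - V/V - V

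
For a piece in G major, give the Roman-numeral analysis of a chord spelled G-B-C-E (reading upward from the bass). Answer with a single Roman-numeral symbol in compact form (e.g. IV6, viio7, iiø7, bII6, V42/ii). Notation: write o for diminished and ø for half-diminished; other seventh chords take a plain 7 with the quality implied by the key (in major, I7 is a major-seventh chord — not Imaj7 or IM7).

IV43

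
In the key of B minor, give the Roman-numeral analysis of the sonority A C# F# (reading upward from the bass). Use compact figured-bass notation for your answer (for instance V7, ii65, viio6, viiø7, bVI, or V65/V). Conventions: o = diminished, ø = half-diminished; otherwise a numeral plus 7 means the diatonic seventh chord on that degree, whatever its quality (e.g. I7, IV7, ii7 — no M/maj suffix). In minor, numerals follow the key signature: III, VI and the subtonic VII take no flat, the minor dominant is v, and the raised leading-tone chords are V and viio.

The pitches F#-A-C# form a minor triad rooted on F#.
F# is scale degree 5 in B minor, and a minor triad on that degree is written v.
With A in the bass the chord is in first inversion, so the figured bass is 6.

v6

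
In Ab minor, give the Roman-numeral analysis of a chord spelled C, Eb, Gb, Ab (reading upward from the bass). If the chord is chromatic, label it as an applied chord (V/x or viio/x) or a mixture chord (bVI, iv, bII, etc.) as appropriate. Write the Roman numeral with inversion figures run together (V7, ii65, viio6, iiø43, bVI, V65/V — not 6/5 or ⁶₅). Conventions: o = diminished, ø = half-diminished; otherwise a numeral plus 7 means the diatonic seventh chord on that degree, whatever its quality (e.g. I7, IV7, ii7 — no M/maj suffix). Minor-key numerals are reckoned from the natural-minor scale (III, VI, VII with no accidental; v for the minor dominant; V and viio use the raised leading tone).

The pitches Ab-C-Eb-Gb form a dominant seventh chord rooted on Ab.
Ab is not a diatonic chord root with this quality in Ab minor, but it lies a perfect fifth above Db (iv), so the chord functions as an applied dominant of iv.
With C in the bass the chord is in first inversion, so the figured bass is 65.

V65/iv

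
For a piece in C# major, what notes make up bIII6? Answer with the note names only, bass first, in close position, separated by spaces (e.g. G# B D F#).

bIII6 is a major triad on the lowered third degree, borrowed from the parallel minor. In C# major that root is E.
So the chord is E-G#-B, a major triad.
The figured bass 6 indicates first inversion, placing the third (G#) in the bass: G#-B-E.

G# B E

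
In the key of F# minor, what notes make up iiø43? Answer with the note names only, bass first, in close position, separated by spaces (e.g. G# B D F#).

D F# G# B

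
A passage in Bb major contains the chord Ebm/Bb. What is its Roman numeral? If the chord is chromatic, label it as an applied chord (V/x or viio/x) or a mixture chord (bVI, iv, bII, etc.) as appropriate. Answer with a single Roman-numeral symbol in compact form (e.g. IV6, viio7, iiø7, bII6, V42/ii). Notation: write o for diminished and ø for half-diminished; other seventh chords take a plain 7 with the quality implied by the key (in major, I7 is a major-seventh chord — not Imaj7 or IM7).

iv64

Stacked in thirds the chord is Eb-Gb-Bb: a minor triad on Eb.
Eb is the fourth degree of Bb major. This is the minor subdominant, borrowed from the parallel minor.
With Bb in the bass the chord is in second inversion, so the figured bass is 64.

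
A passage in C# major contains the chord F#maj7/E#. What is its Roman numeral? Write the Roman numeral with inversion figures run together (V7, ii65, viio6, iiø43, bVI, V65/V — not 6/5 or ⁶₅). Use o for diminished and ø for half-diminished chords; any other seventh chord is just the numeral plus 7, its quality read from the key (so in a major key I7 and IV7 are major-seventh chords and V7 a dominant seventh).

The pitches F#-A#-C#-E# form a major seventh chord rooted on F#.
F# is scale degree 4 in C# major, and a major seventh chord on that degree is written IV7.
With E# in the bass the chord is in third inversion, so the figured bass is 42.

IV42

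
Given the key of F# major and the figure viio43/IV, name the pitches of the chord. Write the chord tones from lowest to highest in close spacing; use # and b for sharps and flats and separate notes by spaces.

viio43/IV is a secondary leading-tone chord. The target IV is B in F# major; the applied chord is rooted a semitone below, on A#.
Building a fully diminished seventh chord on A# gives A#-C#-E-G.
With the 43 figure the chord is in second inversion; from the bass E upward in close position it reads E-G-A#-C#.

E G A# C#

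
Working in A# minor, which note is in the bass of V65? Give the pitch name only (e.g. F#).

G##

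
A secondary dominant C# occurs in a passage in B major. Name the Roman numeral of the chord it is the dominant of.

V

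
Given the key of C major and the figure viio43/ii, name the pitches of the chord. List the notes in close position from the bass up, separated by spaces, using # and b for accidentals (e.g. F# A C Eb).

viio43/ii is a secondary leading-tone chord. The target ii is D in C major; the applied chord is rooted a semitone below, on C#.
Building a fully diminished seventh chord on C# gives C#-E-G-Bb.
With the 43 figure the chord is in second inversion; from the bass G upward in close position it reads G-Bb-C#-E.

G Bb C# E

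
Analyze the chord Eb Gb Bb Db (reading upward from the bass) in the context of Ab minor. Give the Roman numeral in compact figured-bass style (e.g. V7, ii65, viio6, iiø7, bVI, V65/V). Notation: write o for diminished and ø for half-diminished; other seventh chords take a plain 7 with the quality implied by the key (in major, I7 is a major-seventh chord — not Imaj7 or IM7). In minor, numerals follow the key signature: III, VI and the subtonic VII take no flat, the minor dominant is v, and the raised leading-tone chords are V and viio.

v7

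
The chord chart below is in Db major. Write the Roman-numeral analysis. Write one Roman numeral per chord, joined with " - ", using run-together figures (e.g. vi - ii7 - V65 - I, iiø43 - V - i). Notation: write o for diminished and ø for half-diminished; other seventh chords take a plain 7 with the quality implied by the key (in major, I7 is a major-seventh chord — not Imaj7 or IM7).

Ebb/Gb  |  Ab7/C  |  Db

bII6 - V65 - I

Ebb/Gb: major triad on Ebb — chromatic; Ebb is the lowered second degree, so this is the Neapolitan sixth, bII6 (third, Gb, in the bass — hence the 6).
Ab7/C: root Ab is the dominant; dominant seventh chord there is V65.
Db: root Db is the tonic; major triad there is I.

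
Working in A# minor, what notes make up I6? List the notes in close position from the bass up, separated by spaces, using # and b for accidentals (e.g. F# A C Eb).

C## E# A#

Scale degree 1 in A# minor is A#; here the chord built on it is altered to a major triad. I6 is the major tonic (Picardy third), borrowed from the parallel major.
So the chord is A#-C##-E#.
With the 6 figure the chord is in first inversion; from the bass C## upward in close position it reads C##-E#-A#.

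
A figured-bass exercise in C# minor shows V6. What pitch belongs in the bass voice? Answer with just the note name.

B#

V in C# minor has root G#; the chord is G#-B#-D#.
The figure 6 means first inversion — the third is in the bass.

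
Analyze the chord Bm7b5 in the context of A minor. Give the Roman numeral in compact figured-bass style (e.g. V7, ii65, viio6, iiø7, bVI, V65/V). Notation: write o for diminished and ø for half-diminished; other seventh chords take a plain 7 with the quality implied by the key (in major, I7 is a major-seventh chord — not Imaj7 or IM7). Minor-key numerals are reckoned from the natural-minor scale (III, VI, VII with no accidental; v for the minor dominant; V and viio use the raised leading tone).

iiø7

The pitches B-D-F-A form a half-diminished seventh chord rooted on B.
In A minor, B is the supertonic; the diatonic half-diminished seventh chord there is iiø7.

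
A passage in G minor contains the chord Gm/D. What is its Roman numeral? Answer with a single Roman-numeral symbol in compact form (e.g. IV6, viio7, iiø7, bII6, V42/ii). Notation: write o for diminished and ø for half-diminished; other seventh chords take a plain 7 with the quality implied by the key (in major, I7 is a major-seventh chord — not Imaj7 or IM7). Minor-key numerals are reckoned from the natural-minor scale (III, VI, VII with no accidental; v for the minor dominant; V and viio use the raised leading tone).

i64

The pitches G-Bb-D form a minor triad rooted on G.
In G minor, G is the tonic; the diatonic minor triad there is i.
With D in the bass the chord is in second inversion, so the figured bass is 64.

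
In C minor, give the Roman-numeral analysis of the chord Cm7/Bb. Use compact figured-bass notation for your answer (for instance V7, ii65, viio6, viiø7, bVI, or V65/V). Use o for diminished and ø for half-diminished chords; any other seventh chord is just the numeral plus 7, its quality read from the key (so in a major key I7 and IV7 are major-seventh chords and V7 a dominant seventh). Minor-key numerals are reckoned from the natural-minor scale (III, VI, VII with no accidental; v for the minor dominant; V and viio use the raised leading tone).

i42

The pitches C-Eb-G-Bb form a minor seventh chord rooted on C.
C is scale degree 1 in C minor, and a minor seventh chord on that degree is written i7.
With Bb in the bass the chord is in third inversion, so the figured bass is 42.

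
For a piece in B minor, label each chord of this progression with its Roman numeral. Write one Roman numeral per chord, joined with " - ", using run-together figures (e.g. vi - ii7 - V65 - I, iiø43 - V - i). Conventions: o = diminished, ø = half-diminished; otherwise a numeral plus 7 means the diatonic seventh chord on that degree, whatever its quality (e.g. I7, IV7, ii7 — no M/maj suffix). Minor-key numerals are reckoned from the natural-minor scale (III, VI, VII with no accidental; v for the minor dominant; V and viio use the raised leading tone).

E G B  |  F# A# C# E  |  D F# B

E-G-B has root E, degree 4 in B minor, so iv.
F#-A#-C#-E has root F#, degree 5 in B minor, so V7.
D-F#-B: minor triad on B = scale degree 1 → i6.

iv - V7 - i6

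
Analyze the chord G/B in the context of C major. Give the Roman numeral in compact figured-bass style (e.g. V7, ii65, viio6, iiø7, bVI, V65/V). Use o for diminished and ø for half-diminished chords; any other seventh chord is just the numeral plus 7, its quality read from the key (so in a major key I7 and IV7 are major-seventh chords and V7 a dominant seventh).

V6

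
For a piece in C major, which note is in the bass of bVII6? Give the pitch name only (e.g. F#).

bVII in C major has root Bb; the chord is Bb-D-F.
The figure 6 means first inversion — the third is in the bass.

D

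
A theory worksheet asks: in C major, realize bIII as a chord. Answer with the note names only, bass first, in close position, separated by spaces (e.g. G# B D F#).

Eb G Bb

bIII is a major triad on the lowered third degree, borrowed from the parallel minor. In C major that root is Eb.
So the chord is Eb-G-Bb, a major triad.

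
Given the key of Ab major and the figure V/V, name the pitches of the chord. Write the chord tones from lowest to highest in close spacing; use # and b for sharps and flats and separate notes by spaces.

Bb D F

The slash means an applied dominant: we want the dominant of V. In Ab major, V is Eb major, and its dominant is built on Bb.
Building a major triad on Bb gives Bb-D-F.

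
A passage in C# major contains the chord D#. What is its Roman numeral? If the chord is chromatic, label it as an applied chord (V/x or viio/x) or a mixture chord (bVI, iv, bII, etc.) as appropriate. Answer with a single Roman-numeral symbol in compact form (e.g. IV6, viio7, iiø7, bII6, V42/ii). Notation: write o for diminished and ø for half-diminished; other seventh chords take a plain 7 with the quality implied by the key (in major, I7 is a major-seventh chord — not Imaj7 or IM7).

Stacked in thirds the chord is D#-F##-A#: a major triad on D#.
D# is not a diatonic chord root with this quality in C# major, but it lies a perfect fifth above G# (V), so the chord functions as an applied dominant of V.

V/V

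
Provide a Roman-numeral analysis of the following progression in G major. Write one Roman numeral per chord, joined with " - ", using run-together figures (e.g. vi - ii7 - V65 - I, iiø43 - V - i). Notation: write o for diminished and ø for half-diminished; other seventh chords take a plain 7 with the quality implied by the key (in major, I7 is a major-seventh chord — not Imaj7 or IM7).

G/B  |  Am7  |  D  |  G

I6 - ii7 - V - I

G/B: root G is the tonic; major triad there is I6.
Am7: minor seventh chord on A = scale degree 2 → ii7.
D: major triad on D = scale degree 5 → V.
G: major triad on G = scale degree 1 → I.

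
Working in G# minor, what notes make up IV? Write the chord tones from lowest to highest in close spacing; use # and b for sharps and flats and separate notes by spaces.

Scale degree 4 in G# minor is C#; here the chord built on it is altered to a major triad. IV is the major subdominant, borrowed from the parallel major.
So the chord is C#-E#-G#, a major triad.

C# E# G#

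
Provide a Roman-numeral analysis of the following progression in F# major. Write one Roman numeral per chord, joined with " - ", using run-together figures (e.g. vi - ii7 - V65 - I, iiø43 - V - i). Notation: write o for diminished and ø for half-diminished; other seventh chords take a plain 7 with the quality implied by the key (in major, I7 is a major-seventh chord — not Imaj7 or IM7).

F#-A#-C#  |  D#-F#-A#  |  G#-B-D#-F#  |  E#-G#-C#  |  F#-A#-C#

I - vi - ii7 - V6 - I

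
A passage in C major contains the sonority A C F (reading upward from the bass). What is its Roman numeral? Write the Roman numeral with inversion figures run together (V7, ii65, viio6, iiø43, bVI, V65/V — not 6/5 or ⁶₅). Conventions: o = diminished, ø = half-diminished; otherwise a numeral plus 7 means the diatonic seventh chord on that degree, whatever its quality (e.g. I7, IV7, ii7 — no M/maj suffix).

Stacked in thirds the chord is F-A-C: a major triad on F.
F is scale degree 4 in C major, and a major triad on that degree is written IV.
With A in the bass the chord is in first inversion, so the figured bass is 6.

IV6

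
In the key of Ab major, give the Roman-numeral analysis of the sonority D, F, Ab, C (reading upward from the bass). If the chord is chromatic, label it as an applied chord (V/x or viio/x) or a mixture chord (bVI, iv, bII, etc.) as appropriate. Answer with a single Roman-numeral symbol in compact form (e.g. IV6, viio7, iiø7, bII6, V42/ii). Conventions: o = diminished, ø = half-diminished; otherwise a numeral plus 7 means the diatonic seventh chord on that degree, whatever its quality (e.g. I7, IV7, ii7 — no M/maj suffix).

Stacked in thirds the chord is D-F-Ab-C: a half-diminished seventh chord on D.
D sits a half step below Eb (V in Ab major); a diminished chord there is the applied leading-tone chord of V.

viiø7/V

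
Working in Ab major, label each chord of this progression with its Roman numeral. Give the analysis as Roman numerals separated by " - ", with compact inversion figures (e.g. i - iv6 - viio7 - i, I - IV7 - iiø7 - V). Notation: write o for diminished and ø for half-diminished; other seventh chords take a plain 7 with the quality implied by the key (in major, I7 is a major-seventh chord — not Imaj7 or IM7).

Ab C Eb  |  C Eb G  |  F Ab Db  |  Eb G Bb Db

I - iii - IV6 - V7

Ab-C-Eb has root Ab, degree 1 in Ab major, so I.
C-Eb-G: root C is the mediant; minor triad there is iii.
F-Ab-Db: root Db is the subdominant; major triad there is IV6.
Eb-G-Bb-Db: dominant seventh chord on Eb = scale degree 5 → V7.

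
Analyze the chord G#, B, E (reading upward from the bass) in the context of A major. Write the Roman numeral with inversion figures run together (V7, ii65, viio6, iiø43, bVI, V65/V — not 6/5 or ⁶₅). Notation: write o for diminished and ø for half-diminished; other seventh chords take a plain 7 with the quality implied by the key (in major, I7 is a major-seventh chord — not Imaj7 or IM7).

V6

The pitches E-G#-B form a major triad rooted on E.
In A major, E is the dominant; the diatonic major triad there is V.
With G# in the bass the chord is in first inversion, so the figured bass is 6.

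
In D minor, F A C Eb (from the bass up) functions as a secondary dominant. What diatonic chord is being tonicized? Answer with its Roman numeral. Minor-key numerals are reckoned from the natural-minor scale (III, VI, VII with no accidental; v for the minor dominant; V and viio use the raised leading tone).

VI

The chord is a dominant seventh chord on F.
A dominant resolves down a perfect fifth: F → Bb. In D minor, Bb is scale degree 6, i.e. VI.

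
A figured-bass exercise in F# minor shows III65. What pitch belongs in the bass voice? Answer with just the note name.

C#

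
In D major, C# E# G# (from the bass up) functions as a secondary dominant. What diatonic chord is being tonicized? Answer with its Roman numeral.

iii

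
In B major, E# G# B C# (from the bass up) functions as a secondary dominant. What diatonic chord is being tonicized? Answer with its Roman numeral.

V

The chord is a dominant seventh chord on C#.
A dominant resolves down a perfect fifth: C# → F#. In B major, F# is scale degree 5, i.e. V.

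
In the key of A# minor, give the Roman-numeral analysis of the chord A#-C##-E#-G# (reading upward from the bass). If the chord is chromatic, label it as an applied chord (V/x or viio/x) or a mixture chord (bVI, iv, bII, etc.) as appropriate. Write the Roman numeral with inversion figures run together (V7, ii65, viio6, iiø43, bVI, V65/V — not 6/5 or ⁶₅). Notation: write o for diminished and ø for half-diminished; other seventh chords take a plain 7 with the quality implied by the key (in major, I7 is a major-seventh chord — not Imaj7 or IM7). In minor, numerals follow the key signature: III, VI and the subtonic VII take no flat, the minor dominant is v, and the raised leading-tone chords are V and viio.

V7/iv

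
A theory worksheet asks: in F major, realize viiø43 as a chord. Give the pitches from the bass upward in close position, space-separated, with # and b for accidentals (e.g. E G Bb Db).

Bb D E G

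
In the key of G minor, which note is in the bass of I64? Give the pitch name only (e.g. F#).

I in G minor has root G; the chord is G-B-D.
The figure 64 means second inversion — the fifth is in the bass.

D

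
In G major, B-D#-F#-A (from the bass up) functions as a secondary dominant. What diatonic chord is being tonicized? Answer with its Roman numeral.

vi

The chord is a dominant seventh chord on B.
A dominant resolves down a perfect fifth: B → E. In G major, E is scale degree 6, i.e. vi.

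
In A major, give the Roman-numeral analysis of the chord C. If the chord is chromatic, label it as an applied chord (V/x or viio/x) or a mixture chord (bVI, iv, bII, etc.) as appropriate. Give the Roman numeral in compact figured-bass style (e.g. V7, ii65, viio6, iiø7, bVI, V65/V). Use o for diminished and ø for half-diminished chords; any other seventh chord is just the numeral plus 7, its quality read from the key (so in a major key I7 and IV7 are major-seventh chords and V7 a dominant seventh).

bIII

The pitches C-E-G form a major triad rooted on C.
C is the lowered third degree of A major (diatonic 3 would be C#). This is a major triad on the lowered third degree, borrowed from the parallel minor.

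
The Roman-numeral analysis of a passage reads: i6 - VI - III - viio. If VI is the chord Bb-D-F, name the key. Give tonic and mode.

VI is given as Bb-D-F — a major triad with root Bb.
VI on Bb implies Bb is the submediant; that puts the tonic at D, and the uppercase numeral fits minor mode.

D minor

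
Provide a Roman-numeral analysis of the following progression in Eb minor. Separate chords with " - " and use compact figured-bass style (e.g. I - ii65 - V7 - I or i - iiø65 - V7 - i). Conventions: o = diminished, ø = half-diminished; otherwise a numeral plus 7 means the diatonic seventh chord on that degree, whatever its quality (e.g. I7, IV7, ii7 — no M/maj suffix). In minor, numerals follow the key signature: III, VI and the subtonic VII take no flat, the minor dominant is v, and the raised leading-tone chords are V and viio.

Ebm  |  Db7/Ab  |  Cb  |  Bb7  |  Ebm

i - VII43 - VI - V7 - i

Ebm: minor triad on Eb = scale degree 1 → i.
Db7/Ab has root Db, degree 7 in Eb minor, so VII43.
Cb: root Cb is the submediant; major triad there is VI.
Bb7 has root Bb, degree 5 in Eb minor, so V7.
Ebm: minor triad on Eb = scale degree 1 → i.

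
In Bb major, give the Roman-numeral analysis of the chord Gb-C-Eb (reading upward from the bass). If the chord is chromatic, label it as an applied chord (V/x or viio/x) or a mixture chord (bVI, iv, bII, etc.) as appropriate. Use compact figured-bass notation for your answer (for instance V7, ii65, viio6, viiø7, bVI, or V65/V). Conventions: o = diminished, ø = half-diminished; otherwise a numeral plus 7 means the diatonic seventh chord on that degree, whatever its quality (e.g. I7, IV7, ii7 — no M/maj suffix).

iio64

The pitches C-Eb-Gb form a diminished triad rooted on C.
C is the second degree of Bb major. This is the diminished supertonic triad, borrowed from the parallel minor.
With Gb in the bass the chord is in second inversion, so the figured bass is 64.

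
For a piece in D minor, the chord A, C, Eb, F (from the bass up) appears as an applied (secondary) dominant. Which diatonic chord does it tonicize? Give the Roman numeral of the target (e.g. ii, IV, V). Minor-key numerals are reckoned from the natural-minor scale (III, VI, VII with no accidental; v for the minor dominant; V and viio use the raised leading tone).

The chord is a dominant seventh chord on F.
A dominant resolves down a perfect fifth: F → Bb. In D minor, Bb is scale degree 6, i.e. VI.

VI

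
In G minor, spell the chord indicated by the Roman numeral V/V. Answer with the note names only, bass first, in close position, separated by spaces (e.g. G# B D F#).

A C# E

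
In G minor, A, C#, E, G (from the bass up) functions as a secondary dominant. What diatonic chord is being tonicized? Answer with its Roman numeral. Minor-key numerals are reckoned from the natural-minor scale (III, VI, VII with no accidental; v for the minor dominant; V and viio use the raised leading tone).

The chord is a dominant seventh chord on A.
A dominant resolves down a perfect fifth: A → D. In G minor, D is scale degree 5, i.e. V.

V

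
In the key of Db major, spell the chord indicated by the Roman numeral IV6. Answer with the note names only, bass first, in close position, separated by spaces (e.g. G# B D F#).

Bb Db Gb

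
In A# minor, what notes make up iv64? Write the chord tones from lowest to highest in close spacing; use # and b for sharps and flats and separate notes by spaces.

The numeral's case and figure indicate a minor triad. In A# minor its root, the fourth degree, is D#.
That chord is spelled D#-F#-A#.
With the 64 figure the chord is in second inversion; from the bass A# upward in close position it reads A#-D#-F#.

A# D# F#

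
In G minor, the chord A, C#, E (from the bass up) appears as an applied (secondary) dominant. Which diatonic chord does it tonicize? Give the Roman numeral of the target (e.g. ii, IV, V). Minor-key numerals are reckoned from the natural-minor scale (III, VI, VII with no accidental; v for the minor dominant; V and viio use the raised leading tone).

V

The chord is a major triad on A.
A dominant resolves down a perfect fifth: A → D. In G minor, D is scale degree 5, i.e. V.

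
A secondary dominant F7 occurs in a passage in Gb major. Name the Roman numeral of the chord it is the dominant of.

iii

The chord is a dominant seventh chord on F.
A dominant resolves down a perfect fifth: F → Bb. In Gb major, Bb is scale degree 3, i.e. iii.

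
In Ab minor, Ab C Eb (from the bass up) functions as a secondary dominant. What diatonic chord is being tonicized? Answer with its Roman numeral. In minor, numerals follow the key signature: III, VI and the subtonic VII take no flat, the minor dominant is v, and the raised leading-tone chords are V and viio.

iv

The chord is a major triad on Ab.
A dominant resolves down a perfect fifth: Ab → Db. In Ab minor, Db is scale degree 4, i.e. iv.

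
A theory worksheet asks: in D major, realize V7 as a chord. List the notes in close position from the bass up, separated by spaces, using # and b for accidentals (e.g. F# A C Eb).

A C# E G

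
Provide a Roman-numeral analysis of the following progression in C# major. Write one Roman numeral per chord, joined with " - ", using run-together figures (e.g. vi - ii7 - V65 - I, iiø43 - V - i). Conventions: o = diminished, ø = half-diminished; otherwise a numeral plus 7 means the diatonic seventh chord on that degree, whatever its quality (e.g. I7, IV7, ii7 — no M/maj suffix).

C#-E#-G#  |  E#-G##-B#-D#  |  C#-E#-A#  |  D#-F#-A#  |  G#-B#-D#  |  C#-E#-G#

I - V7/vi - vi6 - ii - V - I

C#-E#-G#: root C# is the tonic; major triad there is I.
E#-G##-B#-D# is the secondary dominant of vi (dominant seventh chord on E#): V7/vi.
C#-E#-A# has root A#, degree 6 in C# major, so vi6.
D#-F#-A#: minor triad on D# = scale degree 2 → ii.
G#-B#-D#: major triad on G# = scale degree 5 → V.
C#-E#-G# has root C#, degree 1 in C# major, so I.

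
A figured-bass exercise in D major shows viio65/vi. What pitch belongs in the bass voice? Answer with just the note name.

C#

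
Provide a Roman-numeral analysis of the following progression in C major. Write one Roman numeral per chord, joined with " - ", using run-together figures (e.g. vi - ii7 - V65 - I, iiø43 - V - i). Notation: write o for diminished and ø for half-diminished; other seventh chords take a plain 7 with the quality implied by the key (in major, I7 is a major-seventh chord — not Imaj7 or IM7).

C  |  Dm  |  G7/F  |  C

I - ii - V42 - I

C: root C is the tonic; major triad there is I.
Dm: minor triad on D = scale degree 2 → ii.
G7/F: dominant seventh chord on G = scale degree 5 → V42.
C: major triad on C = scale degree 1 → I.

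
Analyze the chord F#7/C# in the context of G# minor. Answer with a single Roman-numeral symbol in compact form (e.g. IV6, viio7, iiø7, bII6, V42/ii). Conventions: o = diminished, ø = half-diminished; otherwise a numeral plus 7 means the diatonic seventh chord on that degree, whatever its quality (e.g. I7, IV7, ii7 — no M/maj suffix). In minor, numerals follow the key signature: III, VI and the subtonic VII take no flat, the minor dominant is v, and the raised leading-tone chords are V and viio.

VII43

Stacked in thirds the chord is F#-A#-C#-E: a dominant seventh chord on F#.
In G# minor, F# is the subtonic; the diatonic dominant seventh chord there is VII7.
With C# in the bass the chord is in second inversion, so the figured bass is 43.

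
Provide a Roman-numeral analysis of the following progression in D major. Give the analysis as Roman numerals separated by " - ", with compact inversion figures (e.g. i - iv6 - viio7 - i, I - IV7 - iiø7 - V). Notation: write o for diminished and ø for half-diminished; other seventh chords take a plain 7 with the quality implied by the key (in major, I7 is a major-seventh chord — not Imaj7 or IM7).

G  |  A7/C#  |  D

IV - V65 - I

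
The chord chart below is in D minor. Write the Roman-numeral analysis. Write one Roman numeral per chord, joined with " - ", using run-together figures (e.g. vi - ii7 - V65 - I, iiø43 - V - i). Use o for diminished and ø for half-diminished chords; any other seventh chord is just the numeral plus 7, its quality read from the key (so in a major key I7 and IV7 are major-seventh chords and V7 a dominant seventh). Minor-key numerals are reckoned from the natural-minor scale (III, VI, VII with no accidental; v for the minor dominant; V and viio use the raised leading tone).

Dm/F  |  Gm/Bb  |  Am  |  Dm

i6 - iv6 - v - i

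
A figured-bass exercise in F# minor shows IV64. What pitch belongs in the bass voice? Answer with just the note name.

F#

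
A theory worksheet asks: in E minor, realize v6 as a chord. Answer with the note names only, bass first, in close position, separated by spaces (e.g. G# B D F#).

D F# B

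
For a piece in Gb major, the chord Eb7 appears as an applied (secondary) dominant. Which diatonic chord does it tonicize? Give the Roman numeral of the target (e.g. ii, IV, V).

The chord is a dominant seventh chord on Eb.
A dominant resolves down a perfect fifth: Eb → Ab. In Gb major, Ab is scale degree 2, i.e. ii.

ii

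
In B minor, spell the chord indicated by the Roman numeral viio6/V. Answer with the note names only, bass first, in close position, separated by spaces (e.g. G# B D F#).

The slash marks an applied leading-tone chord: viio of V. In B minor, V is F#, so the leading tone to it is E#, a half step below.
Building a diminished triad on E# gives E#-G#-B.
With the 6 figure the chord is in first inversion; from the bass G# upward in close position it reads G#-B-E#.

G# B E#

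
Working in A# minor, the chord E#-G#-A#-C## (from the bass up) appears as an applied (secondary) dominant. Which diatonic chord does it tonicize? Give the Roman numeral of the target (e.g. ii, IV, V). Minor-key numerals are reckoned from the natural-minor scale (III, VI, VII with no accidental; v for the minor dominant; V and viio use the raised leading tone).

iv

The chord is a dominant seventh chord on A#.
A dominant resolves down a perfect fifth: A# → D#. In A# minor, D# is scale degree 4, i.e. iv.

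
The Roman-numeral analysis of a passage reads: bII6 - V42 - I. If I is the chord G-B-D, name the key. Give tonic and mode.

G major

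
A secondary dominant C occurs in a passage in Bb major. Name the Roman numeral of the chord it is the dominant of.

The chord is a major triad on C.
A dominant resolves down a perfect fifth: C → F. In Bb major, F is scale degree 5, i.e. V.

V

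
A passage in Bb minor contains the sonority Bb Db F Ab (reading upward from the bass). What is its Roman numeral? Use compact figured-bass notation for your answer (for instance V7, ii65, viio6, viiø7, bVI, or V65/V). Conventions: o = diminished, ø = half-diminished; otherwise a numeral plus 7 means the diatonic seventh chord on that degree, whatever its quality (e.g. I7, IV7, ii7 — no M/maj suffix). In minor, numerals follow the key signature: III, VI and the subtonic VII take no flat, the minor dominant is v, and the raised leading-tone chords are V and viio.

Stacked in thirds the chord is Bb-Db-F-Ab: a minor seventh chord on Bb.
Bb is scale degree 1 in Bb minor, and a minor seventh chord on that degree is written i7.

i7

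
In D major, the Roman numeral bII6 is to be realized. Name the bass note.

G

bII in D major has root Eb; the chord is Eb-G-Bb.
The figure 6 means first inversion — the third is in the bass.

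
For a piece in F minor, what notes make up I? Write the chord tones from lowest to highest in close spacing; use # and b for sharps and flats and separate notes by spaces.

Scale degree 1 in F minor is F; here the chord built on it is altered to a major triad. I is the major tonic (Picardy third), borrowed from the parallel major.
So the chord is F-A-C, a major triad.

F A C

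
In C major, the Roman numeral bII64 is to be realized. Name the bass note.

Ab

bII in C major has root Db; the chord is Db-F-Ab.
The figure 64 means second inversion — the fifth is in the bass.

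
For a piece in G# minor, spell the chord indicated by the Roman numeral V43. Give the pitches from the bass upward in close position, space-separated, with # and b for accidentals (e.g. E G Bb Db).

In G# minor, the fifth degree is D#. The dominant is major (leading tone raised), so V is a dominant seventh chord.
That chord is spelled D#-F##-A#-C#.
The figured bass 43 indicates second inversion, placing the fifth (A#) in the bass: A#-C#-D#-F##.

A# C# D# F##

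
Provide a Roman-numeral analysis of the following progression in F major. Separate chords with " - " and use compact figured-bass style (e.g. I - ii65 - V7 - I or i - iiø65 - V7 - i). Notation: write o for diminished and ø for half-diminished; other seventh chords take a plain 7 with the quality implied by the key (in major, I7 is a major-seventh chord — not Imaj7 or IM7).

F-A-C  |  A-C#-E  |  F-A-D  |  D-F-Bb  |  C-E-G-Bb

F-A-C: root F is the tonic; major triad there is I.
A-C#-E: chromatic; A is V of vi, so V/vi.
F-A-D: root D is the submediant; minor triad there is vi6.
D-F-Bb: major triad on Bb = scale degree 4 → IV6.
C-E-G-Bb: root C is the dominant; dominant seventh chord there is V7.

I - V/vi - vi6 - IV6 - V7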